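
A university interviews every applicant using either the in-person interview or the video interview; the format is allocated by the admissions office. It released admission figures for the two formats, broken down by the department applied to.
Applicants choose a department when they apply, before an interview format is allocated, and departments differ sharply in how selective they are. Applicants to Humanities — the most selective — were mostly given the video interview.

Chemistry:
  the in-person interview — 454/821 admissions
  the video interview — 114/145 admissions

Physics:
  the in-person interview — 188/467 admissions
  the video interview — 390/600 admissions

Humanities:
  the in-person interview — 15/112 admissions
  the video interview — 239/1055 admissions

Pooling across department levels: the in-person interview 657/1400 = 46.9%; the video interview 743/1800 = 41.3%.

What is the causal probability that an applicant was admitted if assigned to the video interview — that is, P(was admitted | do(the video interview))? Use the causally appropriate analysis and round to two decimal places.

0.54

Within every department level the video interview has the higher rate, yet pooled the in-person interview does — Simpson's reversal.
Department satisfies the back-door criterion: it is not a descendant of the interview format, and it blocks the spurious path from interview format to outcome. Adjusting for it (i.e., using the within-department rates) gives the causal effect.
Standardising the video interview to the population department mix: 0.302·114/145 + 0.333·390/600 + 0.365·239/1055 = 0.537.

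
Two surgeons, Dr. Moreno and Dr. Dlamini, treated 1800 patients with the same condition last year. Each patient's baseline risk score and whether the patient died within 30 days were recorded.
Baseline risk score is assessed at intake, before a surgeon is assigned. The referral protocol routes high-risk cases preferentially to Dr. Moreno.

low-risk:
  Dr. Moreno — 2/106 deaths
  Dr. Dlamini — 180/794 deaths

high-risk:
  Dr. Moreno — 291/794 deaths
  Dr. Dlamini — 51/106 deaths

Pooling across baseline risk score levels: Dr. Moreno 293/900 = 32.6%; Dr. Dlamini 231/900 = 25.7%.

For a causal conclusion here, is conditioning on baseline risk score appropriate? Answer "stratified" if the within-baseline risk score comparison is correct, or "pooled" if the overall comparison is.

stratified

Within every baseline risk score level Dr. Moreno has the lower rate, yet pooled Dr. Dlamini does — Simpson's reversal.
Baseline risk score differs across surgeons for reasons unrelated to any effect of the surgeon itself, and it separately predicts the outcome — a classic confounder. We must compare within baseline risk score levels.
Within each level — low-risk: 1.9% vs 22.7%; high-risk: 36.6% vs 48.1% — Dr. Moreno is lower every time.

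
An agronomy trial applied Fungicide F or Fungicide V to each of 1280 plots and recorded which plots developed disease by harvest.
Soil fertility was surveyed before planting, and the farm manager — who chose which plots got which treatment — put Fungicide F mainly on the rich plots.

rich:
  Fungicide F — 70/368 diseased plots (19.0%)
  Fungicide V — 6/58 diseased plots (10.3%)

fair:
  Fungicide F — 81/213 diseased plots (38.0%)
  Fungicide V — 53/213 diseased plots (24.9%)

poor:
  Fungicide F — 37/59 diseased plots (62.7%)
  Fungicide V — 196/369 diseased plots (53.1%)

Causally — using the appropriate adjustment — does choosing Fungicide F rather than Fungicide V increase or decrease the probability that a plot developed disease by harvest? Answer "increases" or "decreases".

Within every soil fertility level Fungicide V has the lower rate, yet pooled Fungicide F does — Simpson's reversal.
The imbalance in soil fertility arose from how plots were allocated, not from anything the fungicide did; and soil fertility independently affects the outcome. The pooled gap is confounded — condition on soil fertility.
Within each level — rich: 19.0% vs 10.3%; fair: 38.0% vs 24.9%; poor: 62.7% vs 53.1% — Fungicide V is lower every time.

increases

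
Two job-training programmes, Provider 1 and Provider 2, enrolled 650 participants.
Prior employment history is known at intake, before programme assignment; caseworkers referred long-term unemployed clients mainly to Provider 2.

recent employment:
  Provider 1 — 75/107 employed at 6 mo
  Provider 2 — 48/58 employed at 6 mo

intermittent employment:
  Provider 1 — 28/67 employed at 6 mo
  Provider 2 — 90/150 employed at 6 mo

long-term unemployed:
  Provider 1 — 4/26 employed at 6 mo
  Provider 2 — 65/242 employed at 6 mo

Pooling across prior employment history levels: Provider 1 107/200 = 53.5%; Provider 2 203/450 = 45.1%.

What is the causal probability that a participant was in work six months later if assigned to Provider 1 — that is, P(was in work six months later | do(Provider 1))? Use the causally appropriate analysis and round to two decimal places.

The prior employment history-specific comparison favours Provider 2 throughout, but the pooled figures favour Provider 1. The question is whether to condition on prior employment history.
Prior employment history is set before the programme has any effect — it is not caused by the programme — and it independently drives the outcome. That makes it a confounder, so the causal comparison is within prior employment history levels.
Standardising Provider 1 to the population prior employment history mix: 0.254·75/107 + 0.334·28/67 + 0.412·4/26 = 0.381.

0.38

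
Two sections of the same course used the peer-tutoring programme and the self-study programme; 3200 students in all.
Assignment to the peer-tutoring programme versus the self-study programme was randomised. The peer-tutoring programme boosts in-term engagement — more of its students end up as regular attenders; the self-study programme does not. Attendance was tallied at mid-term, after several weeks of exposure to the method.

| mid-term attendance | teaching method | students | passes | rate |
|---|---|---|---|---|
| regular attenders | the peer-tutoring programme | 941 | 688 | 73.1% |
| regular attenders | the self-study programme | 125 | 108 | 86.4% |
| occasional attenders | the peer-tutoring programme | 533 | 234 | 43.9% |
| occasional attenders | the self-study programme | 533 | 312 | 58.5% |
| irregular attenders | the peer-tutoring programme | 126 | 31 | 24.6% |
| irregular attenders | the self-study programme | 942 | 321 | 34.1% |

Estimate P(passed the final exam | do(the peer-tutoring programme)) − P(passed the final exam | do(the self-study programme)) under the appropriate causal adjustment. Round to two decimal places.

+0.13

The stratified and pooled comparisons disagree (the self-study programme wins within each mid-term attendance; the peer-tutoring programme wins overall), so the answer turns on the causal role of mid-term attendance.
Because the teaching method influences mid-term attendance, mid-term attendance is a post-treatment mediator, not a confounder. Stratifying on it would bias the estimate; the causal effect is the crude pooled difference.
The causal difference is the pooled difference: 0.596 − 0.463 = +0.133.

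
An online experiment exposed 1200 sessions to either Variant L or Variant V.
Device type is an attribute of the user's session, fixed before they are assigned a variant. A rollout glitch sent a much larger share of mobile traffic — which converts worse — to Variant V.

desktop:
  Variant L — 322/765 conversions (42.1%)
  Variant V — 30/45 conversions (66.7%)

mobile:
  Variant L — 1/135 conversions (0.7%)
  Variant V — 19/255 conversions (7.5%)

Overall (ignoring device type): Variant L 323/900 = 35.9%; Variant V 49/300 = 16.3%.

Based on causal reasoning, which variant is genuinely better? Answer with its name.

Within every device type level Variant V has the higher rate, yet pooled Variant L does — Simpson's reversal.
Device type differs across variants for reasons unrelated to any effect of the variant itself, and it separately predicts the outcome — a classic confounder. We must compare within device type levels.
Within each level — desktop: 42.1% vs 66.7%; mobile: 0.7% vs 7.5% — Variant V is higher every time.

Variant V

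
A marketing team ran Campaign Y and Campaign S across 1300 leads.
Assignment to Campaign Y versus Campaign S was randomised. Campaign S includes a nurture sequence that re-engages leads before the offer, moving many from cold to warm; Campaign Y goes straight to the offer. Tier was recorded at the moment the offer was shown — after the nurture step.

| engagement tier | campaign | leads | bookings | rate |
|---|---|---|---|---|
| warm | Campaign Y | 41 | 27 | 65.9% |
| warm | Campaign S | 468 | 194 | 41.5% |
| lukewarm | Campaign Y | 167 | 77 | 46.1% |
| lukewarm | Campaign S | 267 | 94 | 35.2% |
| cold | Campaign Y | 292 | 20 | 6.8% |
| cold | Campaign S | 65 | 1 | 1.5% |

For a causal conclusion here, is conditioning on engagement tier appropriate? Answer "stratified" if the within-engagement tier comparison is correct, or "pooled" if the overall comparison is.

Stratifying would compare campaigns among leads the campaigns themselves sorted into engagement tier groups — a form of selection on an intermediate. The unconditioned pooled rates give the total causal effect.
Pooled: Campaign Y 24.8% vs Campaign S 36.1%; Campaign S is higher overall.

pooled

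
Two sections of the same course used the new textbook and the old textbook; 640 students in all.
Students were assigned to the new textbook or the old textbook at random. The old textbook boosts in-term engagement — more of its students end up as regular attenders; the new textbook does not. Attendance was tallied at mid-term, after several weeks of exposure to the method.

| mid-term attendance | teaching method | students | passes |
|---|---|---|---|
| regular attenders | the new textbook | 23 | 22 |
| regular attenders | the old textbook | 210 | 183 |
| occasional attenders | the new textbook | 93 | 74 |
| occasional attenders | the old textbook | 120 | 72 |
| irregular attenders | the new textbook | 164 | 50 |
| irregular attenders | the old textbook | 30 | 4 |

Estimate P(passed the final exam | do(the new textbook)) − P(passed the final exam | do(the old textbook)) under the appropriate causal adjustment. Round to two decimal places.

Because the teaching method influences mid-term attendance, mid-term attendance is a post-treatment mediator, not a confounder. Stratifying on it would bias the estimate; the causal effect is the crude pooled difference.
The causal difference is the pooled difference: 0.521 − 0.719 = -0.198.

-0.20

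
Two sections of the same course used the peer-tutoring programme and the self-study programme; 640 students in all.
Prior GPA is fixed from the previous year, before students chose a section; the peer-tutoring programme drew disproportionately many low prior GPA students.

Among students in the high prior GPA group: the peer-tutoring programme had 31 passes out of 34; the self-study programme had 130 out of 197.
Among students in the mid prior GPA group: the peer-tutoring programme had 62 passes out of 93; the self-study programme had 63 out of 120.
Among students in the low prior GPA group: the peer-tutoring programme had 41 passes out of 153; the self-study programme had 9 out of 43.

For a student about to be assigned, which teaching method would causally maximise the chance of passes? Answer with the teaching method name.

the peer-tutoring programme

the peer-tutoring programme is higher inside every prior GPA band stratum but the self-study programme is higher in aggregate. Whether to stratify depends on how prior GPA band relates to the teaching method.
Here prior GPA band is a common cause — it drives both which teaching method a case falls under and the outcome. The crude comparison mixes populations; the stratum-specific rates are the causally relevant ones.
Within each level — high prior GPA: 91.2% vs 66.0%; mid prior GPA: 66.7% vs 52.5%; low prior GPA: 26.8% vs 20.9% — the peer-tutoring programme is higher every time.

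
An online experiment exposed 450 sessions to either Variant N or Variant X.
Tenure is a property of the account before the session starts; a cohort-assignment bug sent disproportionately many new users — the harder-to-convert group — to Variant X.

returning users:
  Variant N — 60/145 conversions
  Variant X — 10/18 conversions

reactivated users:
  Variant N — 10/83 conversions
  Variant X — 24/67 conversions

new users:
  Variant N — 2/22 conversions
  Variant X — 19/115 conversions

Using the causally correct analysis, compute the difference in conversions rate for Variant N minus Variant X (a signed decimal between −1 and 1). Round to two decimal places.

-0.15

Nothing the variant does changes user tenure; the imbalance is an allocation artefact. With user tenure also predicting the outcome, the pooled figure is confounded, and the within-stratum comparison is the causal one.
Adjusting over the population distribution of user tenure: 0.362·(0.414−0.556) + 0.333·(0.120−0.358) + 0.304·(0.091−0.165) = -0.153.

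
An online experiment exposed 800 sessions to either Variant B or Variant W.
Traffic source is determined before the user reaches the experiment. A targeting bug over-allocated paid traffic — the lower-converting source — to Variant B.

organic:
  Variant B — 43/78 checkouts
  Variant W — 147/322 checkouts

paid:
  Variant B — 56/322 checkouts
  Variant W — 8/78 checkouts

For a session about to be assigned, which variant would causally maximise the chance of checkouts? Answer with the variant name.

Variant B is higher inside every traffic source stratum but Variant W is higher in aggregate. Whether to stratify depends on how traffic source relates to the variant.
Traffic source satisfies the back-door criterion: it is not a descendant of the variant, and it blocks the spurious path from variant to outcome. Adjusting for it (i.e., using the within-traffic source rates) gives the causal effect.
Within each level — organic: 55.1% vs 45.7%; paid: 17.4% vs 10.3% — Variant B is higher every time.

Variant B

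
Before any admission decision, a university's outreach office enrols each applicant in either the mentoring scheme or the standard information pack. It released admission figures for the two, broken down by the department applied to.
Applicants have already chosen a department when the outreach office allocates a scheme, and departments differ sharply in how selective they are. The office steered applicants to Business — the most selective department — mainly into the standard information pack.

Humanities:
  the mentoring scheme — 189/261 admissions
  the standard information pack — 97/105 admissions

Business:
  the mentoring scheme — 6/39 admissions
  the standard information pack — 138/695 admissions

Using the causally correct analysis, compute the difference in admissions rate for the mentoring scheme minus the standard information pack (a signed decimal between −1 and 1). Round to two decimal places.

-0.10

Here department is a common cause — it drives both which outreach scheme a case falls under and the outcome. The crude comparison mixes populations; the stratum-specific rates are the causally relevant ones.
Adjusting over the population distribution of department: 0.333·(0.724−0.924) + 0.667·(0.154−0.199) = -0.096.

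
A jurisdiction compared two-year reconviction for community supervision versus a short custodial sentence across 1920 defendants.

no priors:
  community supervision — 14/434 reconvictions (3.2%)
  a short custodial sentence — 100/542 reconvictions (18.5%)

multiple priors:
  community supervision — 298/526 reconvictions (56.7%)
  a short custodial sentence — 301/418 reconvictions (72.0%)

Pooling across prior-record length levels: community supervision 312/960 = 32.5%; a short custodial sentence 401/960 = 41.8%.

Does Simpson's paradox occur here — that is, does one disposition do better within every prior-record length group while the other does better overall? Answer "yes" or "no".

no

Within each prior-record length level (no priors 3.2% vs 18.5%; multiple priors 56.7% vs 72.0%), community supervision has the lower rate every time. Pooled: 32.5% vs 41.8% — community supervision has the lower rate overall. They agree.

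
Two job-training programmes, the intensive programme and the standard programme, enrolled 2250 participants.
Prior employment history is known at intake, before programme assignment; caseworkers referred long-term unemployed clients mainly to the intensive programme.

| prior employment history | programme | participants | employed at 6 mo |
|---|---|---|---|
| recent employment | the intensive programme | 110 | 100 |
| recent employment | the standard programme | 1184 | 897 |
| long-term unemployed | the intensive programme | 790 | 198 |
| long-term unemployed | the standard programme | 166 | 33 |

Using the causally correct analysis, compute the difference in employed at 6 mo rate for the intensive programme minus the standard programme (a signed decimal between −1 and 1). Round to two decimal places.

Prior employment history is set before the programme has any effect — it is not caused by the programme — and it independently drives the outcome. That makes it a confounder, so the causal comparison is within prior employment history levels.
Adjusting over the population distribution of prior employment history: 0.575·(0.909−0.758) + 0.425·(0.251−0.199) = +0.109.

+0.11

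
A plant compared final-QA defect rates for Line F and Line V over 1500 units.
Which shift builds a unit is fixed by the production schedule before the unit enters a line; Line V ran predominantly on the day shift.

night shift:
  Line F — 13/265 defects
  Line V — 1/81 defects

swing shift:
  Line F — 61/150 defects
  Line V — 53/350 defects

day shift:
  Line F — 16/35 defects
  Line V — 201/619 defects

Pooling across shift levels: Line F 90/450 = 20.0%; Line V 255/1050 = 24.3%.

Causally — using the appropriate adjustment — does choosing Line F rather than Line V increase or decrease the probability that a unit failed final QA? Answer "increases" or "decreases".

Nothing the line does changes shift; the imbalance is an allocation artefact. With shift also predicting the outcome, the pooled figure is confounded, and the within-stratum comparison is the causal one.
Within each level — night shift: 4.9% vs 1.2%; swing shift: 40.7% vs 15.1%; day shift: 45.7% vs 32.5% — Line V is lower every time.

increases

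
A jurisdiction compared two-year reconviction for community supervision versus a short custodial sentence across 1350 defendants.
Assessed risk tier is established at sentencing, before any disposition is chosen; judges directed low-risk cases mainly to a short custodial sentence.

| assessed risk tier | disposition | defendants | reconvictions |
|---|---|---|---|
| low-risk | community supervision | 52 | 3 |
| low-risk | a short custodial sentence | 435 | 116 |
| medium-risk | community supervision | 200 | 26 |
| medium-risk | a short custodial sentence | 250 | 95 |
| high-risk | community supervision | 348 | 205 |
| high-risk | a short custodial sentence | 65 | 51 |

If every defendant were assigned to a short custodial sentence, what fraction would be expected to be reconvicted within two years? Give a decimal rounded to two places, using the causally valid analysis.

Within every assessed risk tier level community supervision has the lower rate, yet pooled a short custodial sentence does — Simpson's reversal.
Nothing the disposition does changes assessed risk tier; the imbalance is an allocation artefact. With assessed risk tier also predicting the outcome, the pooled figure is confounded, and the within-stratum comparison is the causal one.
Standardising a short custodial sentence to the population assessed risk tier mix: 0.361·116/435 + 0.333·95/250 + 0.306·51/65 = 0.463.

0.46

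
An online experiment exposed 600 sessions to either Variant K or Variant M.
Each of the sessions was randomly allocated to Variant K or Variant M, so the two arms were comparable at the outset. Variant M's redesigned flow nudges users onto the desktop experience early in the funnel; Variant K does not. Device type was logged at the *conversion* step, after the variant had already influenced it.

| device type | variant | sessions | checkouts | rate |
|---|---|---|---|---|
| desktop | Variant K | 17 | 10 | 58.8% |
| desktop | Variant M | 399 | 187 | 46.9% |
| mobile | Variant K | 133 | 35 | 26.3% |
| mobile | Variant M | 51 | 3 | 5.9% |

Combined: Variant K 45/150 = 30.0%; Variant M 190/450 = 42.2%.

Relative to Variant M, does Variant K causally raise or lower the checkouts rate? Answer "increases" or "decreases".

Stratifying would compare variants among sessions the variants themselves sorted into device type groups — a form of selection on an intermediate. The unconditioned pooled rates give the total causal effect.
Pooled: Variant K 30.0% vs Variant M 42.2%; Variant M is higher overall.

decreases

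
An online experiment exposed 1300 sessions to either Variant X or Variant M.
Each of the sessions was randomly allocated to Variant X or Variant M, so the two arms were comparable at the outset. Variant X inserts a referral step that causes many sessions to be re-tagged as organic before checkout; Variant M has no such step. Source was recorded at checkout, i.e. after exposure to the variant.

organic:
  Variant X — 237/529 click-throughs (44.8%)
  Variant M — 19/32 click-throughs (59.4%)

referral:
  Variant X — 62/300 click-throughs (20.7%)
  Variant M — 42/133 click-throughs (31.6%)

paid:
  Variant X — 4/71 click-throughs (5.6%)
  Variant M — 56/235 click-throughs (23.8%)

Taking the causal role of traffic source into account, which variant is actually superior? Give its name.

Variant X

The traffic source-specific comparison favours Variant M throughout, but the pooled figures favour Variant X. The question is whether to condition on traffic source.
Traffic source is recorded after the variant and is itself shifted by it — it sits on the causal path from variant to outcome. Conditioning on a mediator would strip out part of the effect we want; the pooled comparison gives the total causal effect.
Pooled: Variant X 33.7% vs Variant M 29.2%; Variant X is higher overall.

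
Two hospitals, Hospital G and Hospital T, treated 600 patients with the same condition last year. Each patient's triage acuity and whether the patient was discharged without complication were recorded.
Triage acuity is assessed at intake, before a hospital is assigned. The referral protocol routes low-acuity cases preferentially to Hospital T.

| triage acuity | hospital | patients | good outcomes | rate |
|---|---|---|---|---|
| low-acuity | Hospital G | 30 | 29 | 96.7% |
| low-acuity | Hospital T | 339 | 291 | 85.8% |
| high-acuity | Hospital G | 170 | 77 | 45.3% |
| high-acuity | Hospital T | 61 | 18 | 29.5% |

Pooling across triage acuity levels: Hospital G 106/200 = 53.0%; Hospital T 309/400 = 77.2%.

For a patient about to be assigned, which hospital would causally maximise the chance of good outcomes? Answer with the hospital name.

Hospital G

The triage acuity-specific comparison favours Hospital G throughout, but the pooled figures favour Hospital T. The question is whether to condition on triage acuity.
Triage acuity satisfies the back-door criterion: it is not a descendant of the hospital, and it blocks the spurious path from hospital to outcome. Adjusting for it (i.e., using the within-triage acuity rates) gives the causal effect.
Within each level — low-acuity: 96.7% vs 85.8%; high-acuity: 45.3% vs 29.5% — Hospital G is higher every time.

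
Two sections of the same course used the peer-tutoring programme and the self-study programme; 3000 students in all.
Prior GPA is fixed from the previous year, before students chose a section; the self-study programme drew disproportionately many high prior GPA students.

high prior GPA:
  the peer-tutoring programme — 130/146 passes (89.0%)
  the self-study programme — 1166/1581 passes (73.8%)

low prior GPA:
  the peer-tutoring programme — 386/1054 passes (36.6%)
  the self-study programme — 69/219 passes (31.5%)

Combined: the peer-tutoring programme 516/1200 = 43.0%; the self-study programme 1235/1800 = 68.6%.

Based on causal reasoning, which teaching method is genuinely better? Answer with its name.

the peer-tutoring programme

Within every prior GPA band level the peer-tutoring programme has the higher rate, yet pooled the self-study programme does — Simpson's reversal.
Here prior GPA band is a common cause — it drives both which teaching method a case falls under and the outcome. The crude comparison mixes populations; the stratum-specific rates are the causally relevant ones.
Within each level — high prior GPA: 89.0% vs 73.8%; low prior GPA: 36.6% vs 31.5% — the peer-tutoring programme is higher every time.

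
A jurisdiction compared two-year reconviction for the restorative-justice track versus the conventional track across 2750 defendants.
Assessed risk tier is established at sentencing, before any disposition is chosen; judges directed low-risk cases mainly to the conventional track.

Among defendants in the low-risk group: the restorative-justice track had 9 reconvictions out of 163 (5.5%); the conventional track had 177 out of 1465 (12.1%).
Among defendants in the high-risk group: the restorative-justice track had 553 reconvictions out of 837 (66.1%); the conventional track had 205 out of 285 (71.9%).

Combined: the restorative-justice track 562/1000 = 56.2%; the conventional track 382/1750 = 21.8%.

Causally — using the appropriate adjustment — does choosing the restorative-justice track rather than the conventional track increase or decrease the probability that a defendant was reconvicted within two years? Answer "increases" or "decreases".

decreases

Assessed risk tier is set before the disposition has any effect — it is not caused by the disposition — and it independently drives the outcome. That makes it a confounder, so the causal comparison is within assessed risk tier levels.
Within each level — low-risk: 5.5% vs 12.1%; high-risk: 66.1% vs 71.9% — the restorative-justice track is lower every time.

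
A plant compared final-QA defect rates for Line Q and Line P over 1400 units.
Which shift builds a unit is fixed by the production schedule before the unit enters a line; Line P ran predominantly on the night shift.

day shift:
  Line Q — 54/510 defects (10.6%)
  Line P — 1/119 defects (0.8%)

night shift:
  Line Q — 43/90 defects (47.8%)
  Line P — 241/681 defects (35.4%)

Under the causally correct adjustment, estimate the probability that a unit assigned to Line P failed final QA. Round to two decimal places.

The stratified and pooled comparisons disagree (Line P wins within each shift; Line Q wins overall), so the answer turns on the causal role of shift.
Here shift is a common cause — it drives both which line a case falls under and the outcome. The crude comparison mixes populations; the stratum-specific rates are the causally relevant ones.
Standardising Line P to the population shift mix: 0.449·1/119 + 0.551·241/681 = 0.199.

0.20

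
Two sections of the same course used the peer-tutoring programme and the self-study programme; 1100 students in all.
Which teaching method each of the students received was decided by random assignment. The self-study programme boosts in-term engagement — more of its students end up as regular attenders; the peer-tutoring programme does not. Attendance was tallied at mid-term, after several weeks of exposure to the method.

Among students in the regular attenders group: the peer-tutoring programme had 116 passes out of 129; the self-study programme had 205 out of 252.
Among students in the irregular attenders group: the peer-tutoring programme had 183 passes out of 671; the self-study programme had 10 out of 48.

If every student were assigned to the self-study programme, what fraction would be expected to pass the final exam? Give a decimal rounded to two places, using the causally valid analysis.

0.72

The distribution of mid-term attendance is itself part of what the teaching method does — it is an intermediate outcome. Holding it fixed would remove that part of the effect; the total effect is the pooled difference.
So P(outcome | do(the self-study programme)) is just the pooled rate for the self-study programme: 215/300 = 0.717.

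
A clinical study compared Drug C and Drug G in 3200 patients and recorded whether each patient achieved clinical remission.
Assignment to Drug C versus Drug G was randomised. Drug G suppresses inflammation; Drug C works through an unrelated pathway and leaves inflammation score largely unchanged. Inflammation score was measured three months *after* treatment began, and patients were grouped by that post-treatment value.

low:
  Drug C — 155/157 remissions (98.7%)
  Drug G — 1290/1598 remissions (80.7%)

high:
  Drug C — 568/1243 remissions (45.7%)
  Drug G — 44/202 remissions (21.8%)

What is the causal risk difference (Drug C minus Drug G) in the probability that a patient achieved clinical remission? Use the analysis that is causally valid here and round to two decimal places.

-0.22

The stratified and pooled comparisons disagree (Drug C wins within each inflammation score; Drug G wins overall), so the answer turns on the causal role of inflammation score.
Inflammation score is downstream of the drug. One should not condition on a consequence of treatment, so the overall rates are the right comparison.
The causal difference is the pooled difference: 0.516 − 0.741 = -0.225.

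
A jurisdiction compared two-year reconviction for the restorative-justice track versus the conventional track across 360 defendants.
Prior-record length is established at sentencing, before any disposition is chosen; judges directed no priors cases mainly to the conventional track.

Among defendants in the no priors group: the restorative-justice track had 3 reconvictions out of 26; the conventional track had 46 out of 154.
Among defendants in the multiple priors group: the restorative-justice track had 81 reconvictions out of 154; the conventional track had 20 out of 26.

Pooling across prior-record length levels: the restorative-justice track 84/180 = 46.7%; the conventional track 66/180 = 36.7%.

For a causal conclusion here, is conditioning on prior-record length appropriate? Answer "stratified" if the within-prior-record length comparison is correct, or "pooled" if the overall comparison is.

stratified

Prior-record length is set before the disposition has any effect — it is not caused by the disposition — and it independently drives the outcome. That makes it a confounder, so the causal comparison is within prior-record length levels.
Within each level — no priors: 11.5% vs 29.9%; multiple priors: 52.6% vs 76.9% — the restorative-justice track is lower every time.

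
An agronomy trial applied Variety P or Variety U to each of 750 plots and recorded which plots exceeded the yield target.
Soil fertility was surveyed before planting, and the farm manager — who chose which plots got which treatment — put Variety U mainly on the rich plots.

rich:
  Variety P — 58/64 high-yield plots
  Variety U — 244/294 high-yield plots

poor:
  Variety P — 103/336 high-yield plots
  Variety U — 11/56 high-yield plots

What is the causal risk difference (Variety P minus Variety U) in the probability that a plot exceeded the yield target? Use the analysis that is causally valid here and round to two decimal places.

+0.09

The imbalance in soil fertility arose from how plots were allocated, not from anything the variety did; and soil fertility independently affects the outcome. The pooled gap is confounded — condition on soil fertility.
Adjusting over the population distribution of soil fertility: 0.477·(0.906−0.830) + 0.523·(0.307−0.196) = +0.094.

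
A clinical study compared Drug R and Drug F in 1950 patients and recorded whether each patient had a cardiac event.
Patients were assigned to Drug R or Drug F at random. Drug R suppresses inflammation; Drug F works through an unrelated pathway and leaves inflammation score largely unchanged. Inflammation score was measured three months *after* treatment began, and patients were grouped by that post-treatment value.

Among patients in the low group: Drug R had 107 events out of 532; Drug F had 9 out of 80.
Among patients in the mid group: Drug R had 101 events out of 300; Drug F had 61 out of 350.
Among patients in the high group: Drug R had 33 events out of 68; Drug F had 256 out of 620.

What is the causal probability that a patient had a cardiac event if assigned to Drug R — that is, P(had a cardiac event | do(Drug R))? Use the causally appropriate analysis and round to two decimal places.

0.27

Within every inflammation score level Drug F has the lower rate, yet pooled Drug R does — Simpson's reversal.
Inflammation score is downstream of the drug. One should not condition on a consequence of treatment, so the overall rates are the right comparison.
So P(outcome | do(Drug R)) is just the pooled rate for Drug R: 241/900 = 0.268.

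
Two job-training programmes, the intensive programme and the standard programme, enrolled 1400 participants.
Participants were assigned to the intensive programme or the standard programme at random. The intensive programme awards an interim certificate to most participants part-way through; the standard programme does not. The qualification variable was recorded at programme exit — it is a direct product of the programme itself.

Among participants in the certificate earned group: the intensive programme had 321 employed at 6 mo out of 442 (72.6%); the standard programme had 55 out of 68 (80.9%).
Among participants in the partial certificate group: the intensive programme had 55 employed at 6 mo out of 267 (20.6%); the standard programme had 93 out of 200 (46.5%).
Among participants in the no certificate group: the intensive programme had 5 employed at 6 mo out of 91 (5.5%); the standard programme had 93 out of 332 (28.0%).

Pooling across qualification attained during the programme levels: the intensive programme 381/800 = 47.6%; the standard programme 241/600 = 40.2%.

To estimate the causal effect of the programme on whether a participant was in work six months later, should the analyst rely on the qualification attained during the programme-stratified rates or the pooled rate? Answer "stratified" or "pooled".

pooled

Qualification attained during the programme is downstream of the programme. One should not condition on a consequence of treatment, so the overall rates are the right comparison.
Pooled: the intensive programme 47.6% vs the standard programme 40.2%; the intensive programme is higher overall.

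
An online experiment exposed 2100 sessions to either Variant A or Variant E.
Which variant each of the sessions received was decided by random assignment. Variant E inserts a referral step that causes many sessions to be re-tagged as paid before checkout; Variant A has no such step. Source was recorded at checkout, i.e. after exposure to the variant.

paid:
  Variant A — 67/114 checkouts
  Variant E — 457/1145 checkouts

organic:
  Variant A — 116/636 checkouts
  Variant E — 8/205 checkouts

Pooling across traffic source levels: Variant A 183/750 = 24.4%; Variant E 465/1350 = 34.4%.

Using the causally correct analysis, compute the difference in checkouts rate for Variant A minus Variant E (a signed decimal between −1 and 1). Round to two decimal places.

Traffic source is downstream of the variant. One should not condition on a consequence of treatment, so the overall rates are the right comparison.
The causal difference is the pooled difference: 0.244 − 0.344 = -0.100.

-0.10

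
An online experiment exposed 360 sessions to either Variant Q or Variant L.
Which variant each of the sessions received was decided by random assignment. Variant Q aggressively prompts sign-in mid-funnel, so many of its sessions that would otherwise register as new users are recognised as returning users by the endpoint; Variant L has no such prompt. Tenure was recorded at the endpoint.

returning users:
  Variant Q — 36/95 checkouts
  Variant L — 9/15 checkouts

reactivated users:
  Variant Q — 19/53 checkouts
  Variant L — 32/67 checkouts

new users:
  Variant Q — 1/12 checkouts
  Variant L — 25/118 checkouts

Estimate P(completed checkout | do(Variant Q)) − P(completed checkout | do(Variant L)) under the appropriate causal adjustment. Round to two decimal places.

User tenure here is a post-treatment variable shaped by the variant; conditioning on it would introduce bias rather than remove it. The overall comparison is the causal one.
The causal difference is the pooled difference: 0.350 − 0.330 = +0.020.

+0.02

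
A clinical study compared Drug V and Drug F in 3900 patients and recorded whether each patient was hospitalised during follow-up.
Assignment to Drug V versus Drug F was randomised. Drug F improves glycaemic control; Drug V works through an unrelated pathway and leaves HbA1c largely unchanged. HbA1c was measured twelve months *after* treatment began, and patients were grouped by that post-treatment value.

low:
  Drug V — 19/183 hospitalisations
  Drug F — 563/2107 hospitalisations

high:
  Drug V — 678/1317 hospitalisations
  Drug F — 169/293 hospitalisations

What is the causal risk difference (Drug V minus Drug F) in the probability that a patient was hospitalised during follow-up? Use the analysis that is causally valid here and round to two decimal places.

The HbA1c-specific comparison favours Drug V throughout, but the pooled figures favour Drug F. The question is whether to condition on HbA1c.
Stratifying would compare drugs among patients the drugs themselves sorted into HbA1c groups — a form of selection on an intermediate. The unconditioned pooled rates give the total causal effect.
The causal difference is the pooled difference: 0.465 − 0.305 = +0.160.

+0.16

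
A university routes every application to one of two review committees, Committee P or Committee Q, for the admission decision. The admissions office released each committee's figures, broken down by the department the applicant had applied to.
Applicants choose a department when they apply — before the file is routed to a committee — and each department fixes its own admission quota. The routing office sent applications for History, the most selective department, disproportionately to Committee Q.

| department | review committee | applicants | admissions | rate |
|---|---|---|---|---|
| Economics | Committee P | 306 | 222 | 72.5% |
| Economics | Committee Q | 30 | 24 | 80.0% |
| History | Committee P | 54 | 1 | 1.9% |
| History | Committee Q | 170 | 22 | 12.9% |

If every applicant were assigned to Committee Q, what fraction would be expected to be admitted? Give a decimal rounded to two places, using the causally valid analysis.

0.53

The department-specific comparison favours Committee Q throughout, but the pooled figures favour Committee P. The question is whether to condition on department.
Here department is a common cause — it drives both which review committee a case falls under and the outcome. The crude comparison mixes populations; the stratum-specific rates are the causally relevant ones.
Standardising Committee Q to the population department mix: 0.600·24/30 + 0.400·22/170 = 0.532.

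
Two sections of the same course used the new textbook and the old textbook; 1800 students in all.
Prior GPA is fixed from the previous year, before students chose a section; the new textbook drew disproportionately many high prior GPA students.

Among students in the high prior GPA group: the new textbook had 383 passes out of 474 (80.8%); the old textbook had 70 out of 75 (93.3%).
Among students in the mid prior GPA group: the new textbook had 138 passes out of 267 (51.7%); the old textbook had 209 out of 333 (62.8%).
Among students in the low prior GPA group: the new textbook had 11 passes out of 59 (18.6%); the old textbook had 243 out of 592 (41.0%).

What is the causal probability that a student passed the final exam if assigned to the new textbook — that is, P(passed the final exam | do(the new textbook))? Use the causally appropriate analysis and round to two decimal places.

0.49

The stratified and pooled comparisons disagree (the old textbook wins within each prior GPA band; the new textbook wins overall), so the answer turns on the causal role of prior GPA band.
Since prior GPA band is a pre-existing factor (not a product of the teaching method) and it affects the outcome on its own, it is a confounder. The stratified rates, not the pooled rate, identify the causal effect.
Standardising the new textbook to the population prior GPA band mix: 0.305·383/474 + 0.333·138/267 + 0.362·11/59 = 0.486.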